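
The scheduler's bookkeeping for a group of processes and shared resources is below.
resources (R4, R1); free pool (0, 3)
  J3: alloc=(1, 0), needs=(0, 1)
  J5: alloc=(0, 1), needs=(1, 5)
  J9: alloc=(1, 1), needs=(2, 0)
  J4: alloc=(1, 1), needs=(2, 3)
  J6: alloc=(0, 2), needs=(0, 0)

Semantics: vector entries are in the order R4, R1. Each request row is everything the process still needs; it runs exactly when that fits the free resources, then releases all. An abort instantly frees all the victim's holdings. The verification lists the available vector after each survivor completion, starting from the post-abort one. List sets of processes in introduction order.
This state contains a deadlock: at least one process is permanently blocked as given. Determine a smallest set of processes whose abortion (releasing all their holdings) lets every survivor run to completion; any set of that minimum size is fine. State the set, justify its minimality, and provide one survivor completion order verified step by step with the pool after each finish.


The answer: abort J4.
Key observation: no ordering could ever have run J9 before the abort of J4; with (1, 1) back in the pool it fits at step 2.
Minimality: the empty abort set fails — the state is deadlocked as it stands.
The survivors complete as J3, J9, J5, J6. Verifying each step (starting from the post-abort pool):
  pool = (1, 4)
  J3 needs (0, 1) <= (1, 4) -> finishes; pool += (1, 0) = (2, 4)
  J9 needs (2, 0) <= (2, 4) -> finishes; pool += (1, 1) = (3, 5)
  J5 needs (1, 5) <= (3, 5) -> finishes; pool += (0, 1) = (3, 6)
  J6 needs (0, 0) <= (3, 6) -> finishes; pool += (0, 2) = (3, 8)


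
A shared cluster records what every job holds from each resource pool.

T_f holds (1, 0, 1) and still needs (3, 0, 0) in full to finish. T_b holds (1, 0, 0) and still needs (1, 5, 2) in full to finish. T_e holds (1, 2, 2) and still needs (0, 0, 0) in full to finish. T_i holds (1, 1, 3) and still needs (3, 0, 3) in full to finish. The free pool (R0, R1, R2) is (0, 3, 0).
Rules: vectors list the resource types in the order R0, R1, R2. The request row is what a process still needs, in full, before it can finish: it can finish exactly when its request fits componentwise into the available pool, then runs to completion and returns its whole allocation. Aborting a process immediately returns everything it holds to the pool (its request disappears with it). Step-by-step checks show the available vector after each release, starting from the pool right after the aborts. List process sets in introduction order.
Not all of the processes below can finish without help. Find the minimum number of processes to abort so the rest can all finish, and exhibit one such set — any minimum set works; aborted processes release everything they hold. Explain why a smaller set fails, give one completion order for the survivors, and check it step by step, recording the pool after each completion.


The answer: abort T_f.
Key observation: no ordering could ever have run T_i before the abort of T_f; with (1, 0, 1) back in the pool it fits at step 3.
No smaller set exists: with zero aborts the deadlock remains.
One survivor order: T_e, T_b, T_i. Step-by-step check (post-abort pool first):
  pool = (1, 3, 1)
  T_e needs (0, 0, 0) <= (1, 3, 1) -> finishes; pool += (1, 2, 2) = (2, 5, 3)
  T_b needs (1, 5, 2) <= (2, 5, 3) -> finishes; pool += (1, 0, 0) = (3, 5, 3)
  T_i needs (3, 0, 3) <= (3, 5, 3) -> finishes; pool += (1, 1, 3) = (4, 6, 6)


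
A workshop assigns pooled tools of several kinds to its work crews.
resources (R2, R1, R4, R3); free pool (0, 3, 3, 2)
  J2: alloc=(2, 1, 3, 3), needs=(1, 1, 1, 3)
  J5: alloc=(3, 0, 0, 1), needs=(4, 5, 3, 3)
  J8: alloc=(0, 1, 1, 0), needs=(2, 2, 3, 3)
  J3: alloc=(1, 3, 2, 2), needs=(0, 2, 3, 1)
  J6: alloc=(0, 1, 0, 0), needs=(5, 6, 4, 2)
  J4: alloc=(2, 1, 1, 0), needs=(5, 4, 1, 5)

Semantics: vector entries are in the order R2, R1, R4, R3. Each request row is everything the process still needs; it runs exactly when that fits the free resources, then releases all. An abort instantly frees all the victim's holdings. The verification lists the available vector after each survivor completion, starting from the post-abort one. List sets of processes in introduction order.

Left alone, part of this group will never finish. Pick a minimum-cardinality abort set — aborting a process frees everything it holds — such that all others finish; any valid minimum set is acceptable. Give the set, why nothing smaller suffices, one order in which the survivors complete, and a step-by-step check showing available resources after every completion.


The answer: abort J4.
Key observation: the returned (2, 1, 1, 0) from J4 is what brings J5 — unrunnable before, under any order — into play at step 4.
Minimality: the empty abort set fails — the state is deadlocked as it stands.
The survivors complete as J3, J2, J8, J5, J6. Verifying each step (starting from the post-abort pool):
  pool = (2, 4, 4, 2)
  J3 needs (0, 2, 3, 1) <= (2, 4, 4, 2) -> finishes; pool += (1, 3, 2, 2) = (3, 7, 6, 4)
  J2 needs (1, 1, 1, 3) <= (3, 7, 6, 4) -> finishes; pool += (2, 1, 3, 3) = (5, 8, 9, 7)
  J8 needs (2, 2, 3, 3) <= (5, 8, 9, 7) -> finishes; pool += (0, 1, 1, 0) = (5, 9, 10, 7)
  J5 needs (4, 5, 3, 3) <= (5, 9, 10, 7) -> finishes; pool += (3, 0, 0, 1) = (8, 9, 10, 8)
  J6 needs (5, 6, 4, 2) <= (8, 9, 10, 8) -> finishes; pool += (0, 1, 0, 0) = (8, 10, 10, 8)


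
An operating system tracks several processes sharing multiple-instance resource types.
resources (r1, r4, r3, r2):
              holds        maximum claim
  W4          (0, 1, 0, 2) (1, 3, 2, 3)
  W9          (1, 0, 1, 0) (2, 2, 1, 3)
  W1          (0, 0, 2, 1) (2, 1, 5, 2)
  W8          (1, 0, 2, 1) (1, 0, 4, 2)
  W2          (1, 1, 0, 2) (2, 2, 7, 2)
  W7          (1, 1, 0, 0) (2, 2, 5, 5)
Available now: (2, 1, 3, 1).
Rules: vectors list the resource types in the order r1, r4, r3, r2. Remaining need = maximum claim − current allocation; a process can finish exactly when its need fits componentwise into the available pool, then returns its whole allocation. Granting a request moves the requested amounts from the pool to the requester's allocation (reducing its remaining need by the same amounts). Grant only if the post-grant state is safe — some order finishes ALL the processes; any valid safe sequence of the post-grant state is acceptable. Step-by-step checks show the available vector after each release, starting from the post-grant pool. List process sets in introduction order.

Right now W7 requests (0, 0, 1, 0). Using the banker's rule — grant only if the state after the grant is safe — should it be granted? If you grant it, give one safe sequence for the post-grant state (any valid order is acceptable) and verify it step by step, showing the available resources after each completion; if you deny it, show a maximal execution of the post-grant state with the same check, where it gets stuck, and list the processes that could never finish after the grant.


DENY. Granting would leave the state unsafe.
Key observation: after W8, W1 the pool peaks at (3, 1, 6, 3), and each blocked process is short somewhere: W4 on r4; W9 on r4; W2 on r3; W7 on r2.
On the post-grant state, W8, W1 is a maximal run — nothing extends it. Step-by-step check:
  pool = (2, 1, 2, 1)
  W8 needs (0, 0, 2, 1) <= (2, 1, 2, 1) -> finishes; pool += (1, 0, 2, 1) = (3, 1, 4, 2)
  W1 needs (2, 1, 3, 1) <= (3, 1, 4, 2) -> finishes; pool += (0, 0, 2, 1) = (3, 1, 6, 3)
  W4 still needs (1, 2, 2, 1) but only (3, 1, 6, 3) is free — short on r4
  W9 still needs (1, 2, 0, 3) but only (3, 1, 6, 3) is free — short on r4
  W2 still needs (1, 1, 7, 0) but only (3, 1, 6, 3) is free — short on r3
  W7 still needs (1, 1, 4, 5) but only (3, 1, 6, 3) is free — short on r2
Had the request been granted, W4, W9, W2 and W7 could never finish.


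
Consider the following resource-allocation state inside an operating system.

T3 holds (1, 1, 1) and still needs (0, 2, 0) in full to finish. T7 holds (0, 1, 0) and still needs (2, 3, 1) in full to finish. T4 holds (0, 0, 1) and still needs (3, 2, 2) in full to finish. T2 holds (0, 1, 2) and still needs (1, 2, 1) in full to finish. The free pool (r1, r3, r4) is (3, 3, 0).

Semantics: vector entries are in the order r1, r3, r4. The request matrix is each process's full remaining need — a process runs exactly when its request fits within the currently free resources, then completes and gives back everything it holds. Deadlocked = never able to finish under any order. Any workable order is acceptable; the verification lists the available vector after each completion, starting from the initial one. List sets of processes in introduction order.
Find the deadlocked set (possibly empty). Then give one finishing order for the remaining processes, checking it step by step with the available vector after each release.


Nothing here is deadlocked.
Key observation: T3 leads a chain of completions in which each release enables another process.
One completion order for the rest: T3, T7, T2, T4. Walking it through:
  pool = (3, 3, 0)
  T3 needs (0, 2, 0) <= (3, 3, 0) -> finishes; pool += (1, 1, 1) = (4, 4, 1)
  T7 needs (2, 3, 1) <= (4, 4, 1) -> finishes; pool += (0, 1, 0) = (4, 5, 1)
  T2 needs (1, 2, 1) <= (4, 5, 1) -> finishes; pool += (0, 1, 2) = (4, 6, 3)
  T4 needs (3, 2, 2) <= (4, 6, 3) -> finishes; pool += (0, 0, 1) = (4, 6, 4)


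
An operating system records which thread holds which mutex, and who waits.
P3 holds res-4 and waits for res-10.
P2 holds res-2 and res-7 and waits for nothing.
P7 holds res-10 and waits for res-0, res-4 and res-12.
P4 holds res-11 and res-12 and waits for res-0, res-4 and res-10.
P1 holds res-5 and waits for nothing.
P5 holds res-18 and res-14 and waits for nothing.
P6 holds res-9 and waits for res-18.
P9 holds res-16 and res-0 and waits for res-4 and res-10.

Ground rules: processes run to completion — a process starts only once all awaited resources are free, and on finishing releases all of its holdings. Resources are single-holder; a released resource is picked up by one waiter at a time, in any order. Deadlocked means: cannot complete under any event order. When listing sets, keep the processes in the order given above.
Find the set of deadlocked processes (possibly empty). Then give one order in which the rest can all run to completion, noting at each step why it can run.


The deadlocked set is P3, P7, P4 and P9.
Key observation: P3 -> P7 -> P3 is a circular wait — nothing in it can go first; P4 and P9 are caught in further circular waits.
One completion order for the rest: P2, P5, P6, P1.
Walking it through:
  P2: no waits; runs immediately, freeing res-2 and res-7
  P5: no waits; runs immediately, freeing res-18 and res-14
  P6 waits on res-18 — all released -> runs and releases res-9
  P1: no waits; runs immediately, freeing res-5


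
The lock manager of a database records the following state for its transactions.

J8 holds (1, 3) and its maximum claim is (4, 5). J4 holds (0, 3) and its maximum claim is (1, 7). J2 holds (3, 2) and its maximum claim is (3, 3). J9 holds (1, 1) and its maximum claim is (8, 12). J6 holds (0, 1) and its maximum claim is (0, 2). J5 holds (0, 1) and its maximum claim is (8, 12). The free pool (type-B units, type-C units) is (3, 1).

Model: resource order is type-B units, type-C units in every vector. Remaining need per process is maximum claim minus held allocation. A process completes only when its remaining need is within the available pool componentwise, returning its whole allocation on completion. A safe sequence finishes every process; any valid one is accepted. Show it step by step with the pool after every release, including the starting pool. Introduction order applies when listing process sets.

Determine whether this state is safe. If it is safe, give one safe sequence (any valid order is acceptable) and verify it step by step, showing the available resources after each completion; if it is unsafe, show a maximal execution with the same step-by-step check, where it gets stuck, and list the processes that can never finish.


UNSAFE — no complete ordering exists.
Key observation: even finishing J2, J8, J4, J6 leaves just (7, 10) free — too little type-C units for any of the remaining processes.
Going as far as possible: J2, J8, J4, J6; after that, nothing fits. Walking it through:
  pool = (3, 1)
  J2 needs (0, 1) <= (3, 1) -> finishes; pool += (3, 2) = (6, 3)
  J8 needs (3, 2) <= (6, 3) -> finishes; pool += (1, 3) = (7, 6)
  J4 needs (1, 4) <= (7, 6) -> finishes; pool += (0, 3) = (7, 9)
  J6 needs (0, 1) <= (7, 9) -> finishes; pool += (0, 1) = (7, 10)
  blocked: J9 wants (7, 11), pool (7, 10) — not enough type-C units
  blocked: J5 wants (8, 11), pool (7, 10) — not enough type-B units and type-C units
Never able to finish: J9 and J5.


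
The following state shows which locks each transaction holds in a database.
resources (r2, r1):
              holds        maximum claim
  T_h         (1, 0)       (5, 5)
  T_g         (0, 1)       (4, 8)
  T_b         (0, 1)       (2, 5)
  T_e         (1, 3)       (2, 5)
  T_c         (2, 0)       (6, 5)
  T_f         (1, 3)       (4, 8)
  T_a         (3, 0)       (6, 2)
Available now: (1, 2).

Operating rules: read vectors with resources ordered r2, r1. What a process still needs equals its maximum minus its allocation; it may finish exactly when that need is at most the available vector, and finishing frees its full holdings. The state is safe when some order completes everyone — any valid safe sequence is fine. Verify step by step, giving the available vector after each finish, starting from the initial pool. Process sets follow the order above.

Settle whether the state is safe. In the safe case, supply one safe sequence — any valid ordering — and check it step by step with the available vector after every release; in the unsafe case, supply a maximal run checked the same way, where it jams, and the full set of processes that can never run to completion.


UNSAFE — no complete ordering exists.
Key observation: once T_e, T_b finish, the pool peaks at (2, 6) — and every remaining process still needs more r2 than that.
A maximal execution: T_e, T_b — then nothing else fits. Step-by-step check:
  pool = (1, 2)
  run T_e (needs (1, 2), free (1, 2)); after release of (1, 3) the pool is (2, 5)
  run T_b (needs (2, 4), free (2, 5)); after release of (0, 1) the pool is (2, 6)
  T_h cannot run: need (4, 5) vs free (2, 6) (insufficient r2)
  T_g cannot run: need (4, 7) vs free (2, 6) (insufficient r2 and r1)
  T_c cannot run: need (4, 5) vs free (2, 6) (insufficient r2)
  T_f cannot run: need (3, 5) vs free (2, 6) (insufficient r2)
  T_a cannot run: need (3, 2) vs free (2, 6) (insufficient r2)
Processes that can never finish: T_h, T_g, T_c, T_f and T_a.


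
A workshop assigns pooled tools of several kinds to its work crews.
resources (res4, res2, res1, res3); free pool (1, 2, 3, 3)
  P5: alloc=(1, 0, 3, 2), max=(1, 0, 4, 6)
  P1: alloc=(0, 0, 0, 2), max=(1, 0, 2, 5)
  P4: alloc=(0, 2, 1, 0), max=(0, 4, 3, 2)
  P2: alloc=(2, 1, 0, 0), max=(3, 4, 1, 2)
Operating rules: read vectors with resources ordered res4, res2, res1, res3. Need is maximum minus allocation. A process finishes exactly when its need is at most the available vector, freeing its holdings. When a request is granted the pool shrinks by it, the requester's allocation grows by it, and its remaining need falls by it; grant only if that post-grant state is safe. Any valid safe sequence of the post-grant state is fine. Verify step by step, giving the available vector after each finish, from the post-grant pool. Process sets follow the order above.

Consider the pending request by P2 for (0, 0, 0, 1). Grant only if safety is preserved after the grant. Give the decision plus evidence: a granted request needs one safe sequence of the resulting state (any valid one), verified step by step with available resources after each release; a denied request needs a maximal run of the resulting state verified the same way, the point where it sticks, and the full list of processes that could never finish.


GRANT: granting preserves safety; a valid post-grant sequence is P4, P2, P1, P5.
Key observation: after the grant the pool drops to (1, 2, 3, 2), which still lets P4 finish first and unwind the rest.
Step-by-step check of the post-grant state:
  pool = (1, 2, 3, 2)
  P4 needs (0, 2, 2, 2) <= (1, 2, 3, 2) -> finishes; pool += (0, 2, 1, 0) = (1, 4, 4, 2)
  P2 needs (1, 3, 1, 1) <= (1, 4, 4, 2) -> finishes; pool += (2, 1, 0, 1) = (3, 5, 4, 3)
  P1 needs (1, 0, 2, 3) <= (3, 5, 4, 3) -> finishes; pool += (0, 0, 0, 2) = (3, 5, 4, 5)
  P5 needs (0, 0, 1, 4) <= (3, 5, 4, 5) -> finishes; pool += (1, 0, 3, 2) = (4, 5, 7, 7)


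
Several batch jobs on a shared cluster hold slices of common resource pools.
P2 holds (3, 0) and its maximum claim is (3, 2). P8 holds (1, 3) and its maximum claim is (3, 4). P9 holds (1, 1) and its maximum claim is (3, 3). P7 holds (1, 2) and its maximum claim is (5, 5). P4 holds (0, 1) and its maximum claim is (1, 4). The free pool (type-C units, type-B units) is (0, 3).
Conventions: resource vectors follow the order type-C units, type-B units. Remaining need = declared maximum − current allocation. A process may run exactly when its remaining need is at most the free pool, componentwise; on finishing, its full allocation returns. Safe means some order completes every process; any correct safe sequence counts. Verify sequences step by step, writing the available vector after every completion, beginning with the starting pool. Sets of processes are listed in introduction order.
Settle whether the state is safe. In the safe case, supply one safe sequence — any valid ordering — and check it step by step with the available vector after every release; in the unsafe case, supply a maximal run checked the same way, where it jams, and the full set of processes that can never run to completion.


The state is SAFE; one workable sequence: P2, P9, P8, P7, P4.
Key observation: every step clears its requested resources with room to spare; the minimum clearance is 1, first at P2 — (0, 2) vs (0, 3) free.
Check, step by step:
  pool = (0, 3)
  P2 needs (0, 2) <= (0, 3) -> finishes; pool += (3, 0) = (3, 3)
  P9 needs (2, 2) <= (3, 3) -> finishes; pool += (1, 1) = (4, 4)
  P8 needs (2, 1) <= (4, 4) -> finishes; pool += (1, 3) = (5, 7)
  P7 needs (4, 3) <= (5, 7) -> finishes; pool += (1, 2) = (6, 9)
  P4 needs (1, 3) <= (6, 9) -> finishes; pool += (0, 1) = (6, 10)


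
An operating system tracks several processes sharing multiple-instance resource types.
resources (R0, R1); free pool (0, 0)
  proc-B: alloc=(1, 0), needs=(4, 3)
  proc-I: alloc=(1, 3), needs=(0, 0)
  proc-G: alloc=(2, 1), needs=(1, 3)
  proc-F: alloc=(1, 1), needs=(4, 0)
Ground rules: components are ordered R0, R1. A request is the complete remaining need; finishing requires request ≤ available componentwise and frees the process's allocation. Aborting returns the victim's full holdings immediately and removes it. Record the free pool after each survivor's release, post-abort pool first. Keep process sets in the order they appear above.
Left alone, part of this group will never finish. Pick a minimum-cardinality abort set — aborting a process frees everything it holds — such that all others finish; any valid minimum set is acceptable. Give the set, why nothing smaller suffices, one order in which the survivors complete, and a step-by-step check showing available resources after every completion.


Abort proc-F.
Key observation: proc-B was stuck for good until proc-F gave back (1, 1); in the order shown it finishes at step 3.
No smaller set exists: with zero aborts the deadlock remains.
Survivors finish in the order: proc-I, proc-G, proc-B. Verifying each step (pool after the aborts first):
  pool = (1, 1)
  proc-I needs (0, 0) <= (1, 1) -> finishes; pool += (1, 3) = (2, 4)
  proc-G needs (1, 3) <= (2, 4) -> finishes; pool += (2, 1) = (4, 5)
  proc-B needs (4, 3) <= (4, 5) -> finishes; pool += (1, 0) = (5, 5)


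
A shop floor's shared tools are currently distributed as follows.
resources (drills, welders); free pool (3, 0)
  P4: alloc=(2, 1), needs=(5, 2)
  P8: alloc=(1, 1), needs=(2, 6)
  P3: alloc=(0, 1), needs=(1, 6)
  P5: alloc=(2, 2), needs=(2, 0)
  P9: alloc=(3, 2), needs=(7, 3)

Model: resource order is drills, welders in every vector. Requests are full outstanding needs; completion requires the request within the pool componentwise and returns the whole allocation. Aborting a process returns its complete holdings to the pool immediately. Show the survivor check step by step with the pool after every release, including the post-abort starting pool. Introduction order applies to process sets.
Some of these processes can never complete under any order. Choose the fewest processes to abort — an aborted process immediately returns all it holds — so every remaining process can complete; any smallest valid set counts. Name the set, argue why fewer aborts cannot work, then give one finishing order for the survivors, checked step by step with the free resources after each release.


The answer: abort P3.
Key observation: the deadlocked P8 becomes finishable only because P3 released (0, 1); it completes at step 4 below.
Minimality: the empty abort set fails — the state is deadlocked as it stands.
The survivors complete as P5, P4, P9, P8. Verifying each step (starting from the post-abort pool):
  pool = (3, 1)
  P5: need (2, 0) fits (3, 1); releases (2, 2), pool now (5, 3)
  P4: need (5, 2) fits (5, 3); releases (2, 1), pool now (7, 4)
  P9: need (7, 3) fits (7, 4); releases (3, 2), pool now (10, 6)
  P8: need (2, 6) fits (10, 6); releases (1, 1), pool now (11, 7)


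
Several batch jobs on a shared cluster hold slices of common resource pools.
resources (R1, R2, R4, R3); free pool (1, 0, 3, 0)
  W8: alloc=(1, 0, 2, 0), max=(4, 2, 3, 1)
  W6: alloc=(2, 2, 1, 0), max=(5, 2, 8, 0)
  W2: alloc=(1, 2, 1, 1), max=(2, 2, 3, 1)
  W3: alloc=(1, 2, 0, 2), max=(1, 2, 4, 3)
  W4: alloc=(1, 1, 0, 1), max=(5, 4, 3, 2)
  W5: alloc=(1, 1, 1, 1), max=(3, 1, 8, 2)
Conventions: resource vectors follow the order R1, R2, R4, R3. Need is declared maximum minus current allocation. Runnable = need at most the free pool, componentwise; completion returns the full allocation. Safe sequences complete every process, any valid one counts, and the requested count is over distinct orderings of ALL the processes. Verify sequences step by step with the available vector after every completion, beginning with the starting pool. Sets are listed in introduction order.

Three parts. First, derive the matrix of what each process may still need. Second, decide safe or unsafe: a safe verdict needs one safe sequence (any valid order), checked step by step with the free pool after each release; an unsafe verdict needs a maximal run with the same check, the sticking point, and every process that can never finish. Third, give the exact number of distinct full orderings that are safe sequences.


(1) Need matrix, components ordered R1, R2, R4, R3:
  W8: (3, 2, 1, 1)
  W6: (3, 0, 7, 0)
  W2: (1, 0, 2, 0)
  W3: (0, 0, 4, 1)
  W4: (4, 3, 3, 1)
  W5: (2, 0, 7, 1)
(2) UNSAFE — no complete ordering exists.
Key observation: the pool after W2, W3, W8, W4 is (5, 5, 6, 4); every surviving request exceeds it in R4, so progress ends there.
A maximal execution: W2, W3, W8, W4 — then nothing else fits. Verifying each step:
  pool = (1, 0, 3, 0)
  W2 needs (1, 0, 2, 0) <= (1, 0, 3, 0) -> finishes; pool += (1, 2, 1, 1) = (2, 2, 4, 1)
  W3 needs (0, 0, 4, 1) <= (2, 2, 4, 1) -> finishes; pool += (1, 2, 0, 2) = (3, 4, 4, 3)
  W8 needs (3, 2, 1, 1) <= (3, 4, 4, 3) -> finishes; pool += (1, 0, 2, 0) = (4, 4, 6, 3)
  W4 needs (4, 3, 3, 1) <= (4, 4, 6, 3) -> finishes; pool += (1, 1, 0, 1) = (5, 5, 6, 4)
  W6 still needs (3, 0, 7, 0) but only (5, 5, 6, 4) is free — short on R4
  W5 still needs (2, 0, 7, 1) but only (5, 5, 6, 4) is free — short on R4
Processes that can never finish: W6 and W5.
(3) Precisely 0 of the possible complete orderings are safe sequences.


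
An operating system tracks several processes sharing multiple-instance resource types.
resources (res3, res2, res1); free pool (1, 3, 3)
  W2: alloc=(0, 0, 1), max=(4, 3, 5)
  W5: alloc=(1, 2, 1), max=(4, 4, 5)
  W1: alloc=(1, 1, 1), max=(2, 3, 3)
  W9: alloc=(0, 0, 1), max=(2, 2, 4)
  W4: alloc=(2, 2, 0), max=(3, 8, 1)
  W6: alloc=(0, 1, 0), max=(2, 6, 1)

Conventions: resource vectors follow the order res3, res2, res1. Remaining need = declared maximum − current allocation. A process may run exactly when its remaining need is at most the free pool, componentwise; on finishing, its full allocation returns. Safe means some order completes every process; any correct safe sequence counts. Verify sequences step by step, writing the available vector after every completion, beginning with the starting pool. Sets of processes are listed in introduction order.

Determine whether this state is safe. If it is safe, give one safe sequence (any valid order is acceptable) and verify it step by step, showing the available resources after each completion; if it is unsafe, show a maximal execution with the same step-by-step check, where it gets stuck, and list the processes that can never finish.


UNSAFE — no complete ordering exists.
Key observation: after W1, W9 the pool peaks at (2, 4, 5), and each blocked process is short somewhere: W2 on res3; W5 on res3; W4 on res2; W6 on res2.
Going as far as possible: W1, W9; after that, nothing fits. Walking it through:
  pool = (1, 3, 3)
  run W1 (needs (1, 2, 2), free (1, 3, 3)); after release of (1, 1, 1) the pool is (2, 4, 4)
  run W9 (needs (2, 2, 3), free (2, 4, 4)); after release of (0, 0, 1) the pool is (2, 4, 5)
  blocked: W2 wants (4, 3, 4), pool (2, 4, 5) — not enough res3
  blocked: W5 wants (3, 2, 4), pool (2, 4, 5) — not enough res3
  blocked: W4 wants (1, 6, 1), pool (2, 4, 5) — not enough res2
  blocked: W6 wants (2, 5, 1), pool (2, 4, 5) — not enough res2
Permanently blocked: W2, W5, W4 and W6.


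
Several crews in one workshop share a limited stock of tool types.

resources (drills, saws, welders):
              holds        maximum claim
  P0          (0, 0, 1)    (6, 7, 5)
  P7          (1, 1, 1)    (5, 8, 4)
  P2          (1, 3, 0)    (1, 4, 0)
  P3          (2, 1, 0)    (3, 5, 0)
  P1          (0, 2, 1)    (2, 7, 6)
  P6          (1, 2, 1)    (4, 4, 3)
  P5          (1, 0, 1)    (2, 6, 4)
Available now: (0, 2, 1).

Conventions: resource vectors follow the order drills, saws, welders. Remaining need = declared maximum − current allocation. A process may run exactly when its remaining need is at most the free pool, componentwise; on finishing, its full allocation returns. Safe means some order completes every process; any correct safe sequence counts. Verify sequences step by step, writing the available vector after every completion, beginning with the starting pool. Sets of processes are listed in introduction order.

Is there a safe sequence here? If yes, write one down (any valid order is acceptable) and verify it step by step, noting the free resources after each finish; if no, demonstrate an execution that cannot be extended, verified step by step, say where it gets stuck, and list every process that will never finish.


The state is UNSAFE.
Key observation: after P2, P3 complete, (3, 6, 1) is the best the pool ever gets, yet each leftover process wants more welders.
A maximal execution: P2, P3 — then nothing else fits. Verifying each step:
  pool = (0, 2, 1)
  run P2 (needs (0, 1, 0), free (0, 2, 1)); after release of (1, 3, 0) the pool is (1, 5, 1)
  run P3 (needs (1, 4, 0), free (1, 5, 1)); after release of (2, 1, 0) the pool is (3, 6, 1)
  blocked: P0 wants (6, 7, 4), pool (3, 6, 1) — not enough drills, saws and welders
  blocked: P7 wants (4, 7, 3), pool (3, 6, 1) — not enough drills, saws and welders
  blocked: P1 wants (2, 5, 5), pool (3, 6, 1) — not enough welders
  blocked: P6 wants (3, 2, 2), pool (3, 6, 1) — not enough welders
  blocked: P5 wants (1, 6, 3), pool (3, 6, 1) — not enough welders
Processes that can never finish: P0, P7, P1, P6 and P5.


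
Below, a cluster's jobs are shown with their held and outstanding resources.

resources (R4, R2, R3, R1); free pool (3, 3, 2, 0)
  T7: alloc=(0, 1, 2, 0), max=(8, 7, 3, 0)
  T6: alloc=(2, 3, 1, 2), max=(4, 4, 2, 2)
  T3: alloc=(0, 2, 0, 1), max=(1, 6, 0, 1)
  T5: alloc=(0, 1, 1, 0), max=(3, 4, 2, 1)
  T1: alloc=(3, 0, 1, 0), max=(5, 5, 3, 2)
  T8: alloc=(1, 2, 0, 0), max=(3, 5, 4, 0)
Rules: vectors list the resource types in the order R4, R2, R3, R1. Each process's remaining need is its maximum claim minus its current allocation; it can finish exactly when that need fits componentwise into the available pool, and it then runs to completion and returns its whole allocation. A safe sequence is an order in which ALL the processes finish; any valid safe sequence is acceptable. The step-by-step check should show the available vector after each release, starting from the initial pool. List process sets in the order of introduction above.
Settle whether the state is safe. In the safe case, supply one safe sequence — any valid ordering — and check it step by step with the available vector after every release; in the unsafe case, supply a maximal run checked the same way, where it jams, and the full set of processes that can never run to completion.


SAFE — a valid safe sequence is T6, T5, T1, T7, T3, T8.
Key observation: T1 marks the first exact bind of the order: its need (2, 5, 2, 2) fits the free (5, 7, 4, 2) with zero slack on a requested resource.
Check, step by step:
  pool = (3, 3, 2, 0)
  T6: need (2, 1, 1, 0) fits (3, 3, 2, 0); releases (2, 3, 1, 2), pool now (5, 6, 3, 2)
  T5: need (3, 3, 1, 1) fits (5, 6, 3, 2); releases (0, 1, 1, 0), pool now (5, 7, 4, 2)
  T1: need (2, 5, 2, 2) fits (5, 7, 4, 2); releases (3, 0, 1, 0), pool now (8, 7, 5, 2)
  T7: need (8, 6, 1, 0) fits (8, 7, 5, 2); releases (0, 1, 2, 0), pool now (8, 8, 7, 2)
  T3: need (1, 4, 0, 0) fits (8, 8, 7, 2); releases (0, 2, 0, 1), pool now (8, 10, 7, 3)
  T8: need (2, 3, 4, 0) fits (8, 10, 7, 3); releases (1, 2, 0, 0), pool now (9, 12, 7, 3)


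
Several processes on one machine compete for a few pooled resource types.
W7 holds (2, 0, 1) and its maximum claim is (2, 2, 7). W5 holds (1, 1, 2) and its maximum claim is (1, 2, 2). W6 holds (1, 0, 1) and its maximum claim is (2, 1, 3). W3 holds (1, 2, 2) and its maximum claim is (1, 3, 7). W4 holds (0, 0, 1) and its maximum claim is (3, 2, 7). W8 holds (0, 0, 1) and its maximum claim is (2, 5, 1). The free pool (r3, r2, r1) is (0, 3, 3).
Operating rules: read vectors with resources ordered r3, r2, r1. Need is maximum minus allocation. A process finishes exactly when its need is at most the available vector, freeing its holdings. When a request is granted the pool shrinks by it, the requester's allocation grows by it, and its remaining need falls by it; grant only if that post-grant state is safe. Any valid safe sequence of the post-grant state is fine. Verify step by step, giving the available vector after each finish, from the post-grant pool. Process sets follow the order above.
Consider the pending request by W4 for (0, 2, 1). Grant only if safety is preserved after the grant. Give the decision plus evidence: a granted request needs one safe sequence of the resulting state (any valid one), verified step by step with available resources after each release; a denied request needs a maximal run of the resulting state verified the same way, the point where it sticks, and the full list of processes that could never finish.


GRANT. The post-grant state is safe; one safe sequence: W5, W6, W3, W4, W7, W8.
Key observation: granting shrinks the pool to (0, 1, 2), yet W5 still fits and the chain goes through.
Step-by-step check of the post-grant state:
  pool = (0, 1, 2)
  run W5 (needs (0, 1, 0), free (0, 1, 2)); after release of (1, 1, 2) the pool is (1, 2, 4)
  run W6 (needs (1, 1, 2), free (1, 2, 4)); after release of (1, 0, 1) the pool is (2, 2, 5)
  run W3 (needs (0, 1, 5), free (2, 2, 5)); after release of (1, 2, 2) the pool is (3, 4, 7)
  run W4 (needs (3, 0, 5), free (3, 4, 7)); after release of (0, 2, 2) the pool is (3, 6, 9)
  run W7 (needs (0, 2, 6), free (3, 6, 9)); after release of (2, 0, 1) the pool is (5, 6, 10)
  run W8 (needs (2, 5, 0), free (5, 6, 10)); after release of (0, 0, 1) the pool is (5, 6, 11)


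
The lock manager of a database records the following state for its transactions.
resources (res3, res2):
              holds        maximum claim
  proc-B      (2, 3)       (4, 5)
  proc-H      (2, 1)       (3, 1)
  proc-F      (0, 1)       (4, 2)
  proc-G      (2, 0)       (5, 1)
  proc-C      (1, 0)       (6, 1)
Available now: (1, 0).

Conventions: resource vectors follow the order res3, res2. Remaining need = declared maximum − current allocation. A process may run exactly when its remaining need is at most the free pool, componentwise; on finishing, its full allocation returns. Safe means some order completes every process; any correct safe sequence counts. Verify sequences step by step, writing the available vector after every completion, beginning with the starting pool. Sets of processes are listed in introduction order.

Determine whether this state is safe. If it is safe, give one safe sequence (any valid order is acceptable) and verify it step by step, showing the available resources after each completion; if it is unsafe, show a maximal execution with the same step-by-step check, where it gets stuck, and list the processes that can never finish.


SAFE, for example via the order proc-H, proc-G, proc-C, proc-F, proc-B.
Key observation: reading the order forward, proc-H is the first process whose need (1, 0) meets the free pool (1, 0) exactly on a resource it requests.
Step-by-step check:
  pool = (1, 0)
  run proc-H (needs (1, 0), free (1, 0)); after release of (2, 1) the pool is (3, 1)
  run proc-G (needs (3, 1), free (3, 1)); after release of (2, 0) the pool is (5, 1)
  run proc-C (needs (5, 1), free (5, 1)); after release of (1, 0) the pool is (6, 1)
  run proc-F (needs (4, 1), free (6, 1)); after release of (0, 1) the pool is (6, 2)
  run proc-B (needs (2, 2), free (6, 2)); after release of (2, 3) the pool is (8, 5)


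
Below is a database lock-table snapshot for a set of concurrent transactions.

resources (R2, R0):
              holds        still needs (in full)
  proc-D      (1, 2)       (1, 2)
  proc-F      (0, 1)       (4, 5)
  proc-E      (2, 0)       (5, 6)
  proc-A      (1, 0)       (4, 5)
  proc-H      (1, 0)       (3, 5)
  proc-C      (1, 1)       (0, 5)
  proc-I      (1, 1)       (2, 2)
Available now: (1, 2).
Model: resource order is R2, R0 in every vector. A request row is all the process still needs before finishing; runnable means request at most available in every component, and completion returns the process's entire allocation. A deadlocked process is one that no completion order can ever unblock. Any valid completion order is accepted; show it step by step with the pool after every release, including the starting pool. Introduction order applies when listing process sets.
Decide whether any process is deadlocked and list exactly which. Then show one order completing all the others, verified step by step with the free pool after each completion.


Nothing here is deadlocked.
Key observation: starting with proc-D, each completion frees enough for the next — no one is permanently blocked.
The rest can finish in the order proc-D, proc-I, proc-C, proc-H, proc-A, proc-F, proc-E. Step-by-step check:
  pool = (1, 2)
  proc-D: need (1, 2) fits (1, 2); releases (1, 2), pool now (2, 4)
  proc-I: need (2, 2) fits (2, 4); releases (1, 1), pool now (3, 5)
  proc-C: need (0, 5) fits (3, 5); releases (1, 1), pool now (4, 6)
  proc-H: need (3, 5) fits (4, 6); releases (1, 0), pool now (5, 6)
  proc-A: need (4, 5) fits (5, 6); releases (1, 0), pool now (6, 6)
  proc-F: need (4, 5) fits (6, 6); releases (0, 1), pool now (6, 7)
  proc-E: need (5, 6) fits (6, 7); releases (2, 0), pool now (8, 7)


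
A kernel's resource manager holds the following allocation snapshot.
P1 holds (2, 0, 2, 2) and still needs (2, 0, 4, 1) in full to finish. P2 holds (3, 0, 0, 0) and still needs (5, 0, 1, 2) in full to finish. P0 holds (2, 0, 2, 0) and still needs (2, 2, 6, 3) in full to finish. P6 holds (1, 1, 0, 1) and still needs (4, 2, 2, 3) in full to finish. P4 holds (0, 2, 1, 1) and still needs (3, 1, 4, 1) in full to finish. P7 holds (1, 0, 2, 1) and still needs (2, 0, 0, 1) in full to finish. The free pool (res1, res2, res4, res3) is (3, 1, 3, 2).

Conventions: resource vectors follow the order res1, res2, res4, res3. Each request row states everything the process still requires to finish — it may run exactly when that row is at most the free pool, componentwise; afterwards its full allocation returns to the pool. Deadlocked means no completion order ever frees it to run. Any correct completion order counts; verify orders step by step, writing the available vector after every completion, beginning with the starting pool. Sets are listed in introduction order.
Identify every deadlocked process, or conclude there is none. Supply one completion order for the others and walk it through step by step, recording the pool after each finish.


No process is deadlocked.
Key observation: there is always a runnable process — P7 first — so the state unwinds completely.
One completion order for the rest: P7, P1, P4, P6, P2, P0. Walking it through:
  pool = (3, 1, 3, 2)
  P7 needs (2, 0, 0, 1) <= (3, 1, 3, 2) -> finishes; pool += (1, 0, 2, 1) = (4, 1, 5, 3)
  P1 needs (2, 0, 4, 1) <= (4, 1, 5, 3) -> finishes; pool += (2, 0, 2, 2) = (6, 1, 7, 5)
  P4 needs (3, 1, 4, 1) <= (6, 1, 7, 5) -> finishes; pool += (0, 2, 1, 1) = (6, 3, 8, 6)
  P6 needs (4, 2, 2, 3) <= (6, 3, 8, 6) -> finishes; pool += (1, 1, 0, 1) = (7, 4, 8, 7)
  P2 needs (5, 0, 1, 2) <= (7, 4, 8, 7) -> finishes; pool += (3, 0, 0, 0) = (10, 4, 8, 7)
  P0 needs (2, 2, 6, 3) <= (10, 4, 8, 7) -> finishes; pool += (2, 0, 2, 0) = (12, 4, 10, 7)


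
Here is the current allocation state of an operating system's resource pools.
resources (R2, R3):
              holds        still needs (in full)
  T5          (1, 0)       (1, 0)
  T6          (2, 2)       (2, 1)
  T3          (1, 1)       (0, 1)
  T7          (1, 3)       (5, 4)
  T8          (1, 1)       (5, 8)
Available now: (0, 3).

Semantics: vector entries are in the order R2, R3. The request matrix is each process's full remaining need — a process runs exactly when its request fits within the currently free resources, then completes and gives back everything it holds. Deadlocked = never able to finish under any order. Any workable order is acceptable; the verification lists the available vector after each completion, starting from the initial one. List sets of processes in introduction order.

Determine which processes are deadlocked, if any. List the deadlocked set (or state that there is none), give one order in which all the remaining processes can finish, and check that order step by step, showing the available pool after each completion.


Deadlocked set: T7 and T8.
Key observation: T3, T5, T6 can finish, but then (4, 6) is all there is, and the blocked group's R2 demands exceed it.
A valid finishing order for the others: T3, T5, T6. Step-by-step check:
  pool = (0, 3)
  T3: need (0, 1) fits (0, 3); releases (1, 1), pool now (1, 4)
  T5: need (1, 0) fits (1, 4); releases (1, 0), pool now (2, 4)
  T6: need (2, 1) fits (2, 4); releases (2, 2), pool now (4, 6)
The stuck group stays short no matter what:
  T7 cannot run: need (5, 4) vs free (4, 6) (insufficient R2)
  T8 cannot run: need (5, 8) vs free (4, 6) (insufficient R2 and R3)


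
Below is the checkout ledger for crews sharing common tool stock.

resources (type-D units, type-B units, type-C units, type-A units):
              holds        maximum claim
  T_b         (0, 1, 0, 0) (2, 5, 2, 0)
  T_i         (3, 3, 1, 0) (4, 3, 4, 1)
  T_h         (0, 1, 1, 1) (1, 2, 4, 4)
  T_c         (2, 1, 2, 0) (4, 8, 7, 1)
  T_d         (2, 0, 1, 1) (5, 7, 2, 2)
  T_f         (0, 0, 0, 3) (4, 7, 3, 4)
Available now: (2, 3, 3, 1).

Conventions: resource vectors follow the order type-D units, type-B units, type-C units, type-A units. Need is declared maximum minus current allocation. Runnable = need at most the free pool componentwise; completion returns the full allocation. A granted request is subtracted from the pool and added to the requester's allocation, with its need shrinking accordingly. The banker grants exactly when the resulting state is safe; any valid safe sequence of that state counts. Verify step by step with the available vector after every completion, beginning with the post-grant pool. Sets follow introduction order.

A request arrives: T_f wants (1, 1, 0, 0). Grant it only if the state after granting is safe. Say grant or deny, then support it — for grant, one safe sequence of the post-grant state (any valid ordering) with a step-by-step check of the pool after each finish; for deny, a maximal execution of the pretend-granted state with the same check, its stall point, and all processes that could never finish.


GRANT — the state after the grant stays safe, e.g. via T_i, T_b, T_f, T_d, T_h, T_c.
Key observation: post-grant, (1, 2, 3, 1) remains, and an order beginning with T_i completes everyone.
Step-by-step check of the post-grant state:
  pool = (1, 2, 3, 1)
  T_i: need (1, 0, 3, 1) fits (1, 2, 3, 1); releases (3, 3, 1, 0), pool now (4, 5, 4, 1)
  T_b: need (2, 4, 2, 0) fits (4, 5, 4, 1); releases (0, 1, 0, 0), pool now (4, 6, 4, 1)
  T_f: need (3, 6, 3, 1) fits (4, 6, 4, 1); releases (1, 1, 0, 3), pool now (5, 7, 4, 4)
  T_d: need (3, 7, 1, 1) fits (5, 7, 4, 4); releases (2, 0, 1, 1), pool now (7, 7, 5, 5)
  T_h: need (1, 1, 3, 3) fits (7, 7, 5, 5); releases (0, 1, 1, 1), pool now (7, 8, 6, 6)
  T_c: need (2, 7, 5, 1) fits (7, 8, 6, 6); releases (2, 1, 2, 0), pool now (9, 9, 8, 6)
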